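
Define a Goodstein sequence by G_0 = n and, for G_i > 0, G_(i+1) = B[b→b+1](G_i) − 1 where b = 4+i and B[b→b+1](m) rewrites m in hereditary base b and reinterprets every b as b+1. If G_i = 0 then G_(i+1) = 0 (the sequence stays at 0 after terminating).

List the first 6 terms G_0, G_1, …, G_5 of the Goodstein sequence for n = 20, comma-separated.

20, 29, 39, 51, 65, 81

G_0=20  [base 4] 4^2 + 4  →[4↦5]→  5^2 + 5 = 30  −1 ⇒ G_1=29
G_1=29  [base 5] 5^2 + 4  →[5↦6]→  6^2 + 4 = 40  −1 ⇒ G_2=39
G_2=39  [base 6] 6^2 + 3  →[6↦7]→  7^2 + 3 = 52  −1 ⇒ G_3=51
G_3=51  [base 7] 7^2 + 2  →[7↦8]→  8^2 + 2 = 66  −1 ⇒ G_4=65
G_4=65  [base 8] 8^2 + 1  →[8↦9]→  9^2 + 1 = 82  −1 ⇒ G_5=81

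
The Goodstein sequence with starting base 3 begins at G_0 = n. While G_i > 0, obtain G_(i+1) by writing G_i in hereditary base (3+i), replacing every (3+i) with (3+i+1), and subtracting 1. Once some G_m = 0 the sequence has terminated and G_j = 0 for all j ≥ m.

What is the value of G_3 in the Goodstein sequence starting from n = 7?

i=0: 7 = 2·3 + 1 (b=3); 3→4: 2·4 + 1 = 9; 9−1 = 8
i=1: 8 = 2·4 (b=4); 4→5: 2·5 = 10; 10−1 = 9
i=2: 9 = 5 + 4 (b=5); 5→6: 6 + 4 = 10; 10−1 = 9
i=3: 9 = 6 + 3 (b=6); 6→7: 7 + 3 = 10; 10−1 = 9

9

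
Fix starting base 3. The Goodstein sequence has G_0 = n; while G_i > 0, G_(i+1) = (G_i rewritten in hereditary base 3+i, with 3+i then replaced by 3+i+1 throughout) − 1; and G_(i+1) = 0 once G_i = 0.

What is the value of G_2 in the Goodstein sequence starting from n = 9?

17

(0) 9|_3 = 3^2 ↦ 4^2|_4 = 16 ⇒ 15
(1) 15|_4 = 3·4 + 3 ↦ 3·5 + 3|_5 = 18 ⇒ 17
(2) 17|_5 = 3·5 + 2 ↦ 3·6 + 2|_6 = 20 ⇒ 19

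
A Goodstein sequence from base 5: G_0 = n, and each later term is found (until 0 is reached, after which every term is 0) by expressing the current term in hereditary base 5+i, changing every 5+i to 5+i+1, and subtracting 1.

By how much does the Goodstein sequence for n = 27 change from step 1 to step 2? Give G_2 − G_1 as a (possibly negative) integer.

(0) 27|_5 = 5^2 + 2 ↦ 6^2 + 2|_6 = 38 ⇒ 37
(1) 37|_6 = 6^2 + 1 ↦ 7^2 + 1|_7 = 50 ⇒ 49

12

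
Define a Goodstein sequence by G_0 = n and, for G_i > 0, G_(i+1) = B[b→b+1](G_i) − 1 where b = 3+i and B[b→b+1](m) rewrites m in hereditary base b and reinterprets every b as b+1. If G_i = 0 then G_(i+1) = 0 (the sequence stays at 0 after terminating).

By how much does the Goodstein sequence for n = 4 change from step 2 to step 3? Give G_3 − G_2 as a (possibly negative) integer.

-1

(0) 4|_3 = 3 + 1 ↦ 4 + 1|_4 = 5 ⇒ 4
(1) 4|_4 = 4 ↦ 5|_5 = 5 ⇒ 4
(2) 4|_5 = 4 ↦ 4|_6 = 4 ⇒ 3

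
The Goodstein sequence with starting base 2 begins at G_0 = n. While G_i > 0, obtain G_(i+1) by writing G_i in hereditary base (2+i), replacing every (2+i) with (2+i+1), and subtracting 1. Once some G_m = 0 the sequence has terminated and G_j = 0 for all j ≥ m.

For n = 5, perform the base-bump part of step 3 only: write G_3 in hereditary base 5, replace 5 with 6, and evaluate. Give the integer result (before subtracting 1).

776

base 2: 5 = 2^2 + 1; at 3: 3^3 + 1 = 28; next = 27
base 3: 27 = 3^3; at 4: 4^4 = 256; next = 255
base 4: 255 = 3·4^3 + 3·4^2 + 3·4 + 3; at 5: 3·5^3 + 3·5^2 + 3·5 + 3 = 468; next = 467
base 5: 467 = 3·5^3 + 3·5^2 + 3·5 + 2; at 6: 3·6^3 + 3·6^2 + 3·6 + 2 = 776; next = 775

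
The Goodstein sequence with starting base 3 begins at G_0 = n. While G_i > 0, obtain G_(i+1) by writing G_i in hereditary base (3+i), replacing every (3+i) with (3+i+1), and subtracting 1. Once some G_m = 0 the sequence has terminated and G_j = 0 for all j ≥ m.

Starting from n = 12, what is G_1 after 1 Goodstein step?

[0] 12 ≡ 3^2 + 3 (base 3). Lift 4: 20. −1: 19.
[1] 19 ≡ 4^2 + 3 (base 4). Lift 5: 28. −1: 27.

19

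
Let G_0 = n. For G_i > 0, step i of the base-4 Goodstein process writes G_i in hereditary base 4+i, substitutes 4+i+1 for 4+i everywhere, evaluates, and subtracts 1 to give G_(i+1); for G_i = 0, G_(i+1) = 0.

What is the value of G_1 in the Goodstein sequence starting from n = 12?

14

(0) 12|_4 = 3·4 ↦ 3·5|_5 = 15 ⇒ 14
(1) 14|_5 = 2·5 + 4 ↦ 2·6 + 4|_6 = 16 ⇒ 15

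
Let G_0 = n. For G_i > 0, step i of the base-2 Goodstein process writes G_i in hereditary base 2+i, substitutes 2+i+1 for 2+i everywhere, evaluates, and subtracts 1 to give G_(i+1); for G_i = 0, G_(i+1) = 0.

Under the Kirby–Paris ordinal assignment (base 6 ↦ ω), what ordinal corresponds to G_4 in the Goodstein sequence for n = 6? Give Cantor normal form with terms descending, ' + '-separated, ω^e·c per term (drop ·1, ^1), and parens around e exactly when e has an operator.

ω^5·5 + ω^4·5 + ω^3·5 + ω^2·5 + ω·5 + 5

base 2: 6 = 2^2 + 2; at 3: 3^3 + 3 = 30; next = 29
base 3: 29 = 3^3 + 2; at 4: 4^4 + 2 = 258; next = 257
base 4: 257 = 4^4 + 1; at 5: 5^5 + 1 = 3126; next = 3125
base 5: 3125 = 5^5; at 6: 6^6 = 46656; next = 46655
base 6: 46655 = 5·6^5 + 5·6^4 + 5·6^3 + 5·6^2 + 5·6 + 5; at 7: 5·7^5 + 5·7^4 + 5·7^3 + 5·7^2 + 5·7 + 5 = 98040; next = 98039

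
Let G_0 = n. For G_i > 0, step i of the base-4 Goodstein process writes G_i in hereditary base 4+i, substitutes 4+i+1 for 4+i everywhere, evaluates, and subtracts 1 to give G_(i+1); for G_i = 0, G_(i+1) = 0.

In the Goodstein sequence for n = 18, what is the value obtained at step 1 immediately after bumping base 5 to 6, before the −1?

G_0 = 18. HB_4(18) = 4^2 + 2. Bump = 27. G_1 = 26.
G_1 = 26. HB_5(26) = 5^2 + 1. Bump = 37. G_2 = 36.

37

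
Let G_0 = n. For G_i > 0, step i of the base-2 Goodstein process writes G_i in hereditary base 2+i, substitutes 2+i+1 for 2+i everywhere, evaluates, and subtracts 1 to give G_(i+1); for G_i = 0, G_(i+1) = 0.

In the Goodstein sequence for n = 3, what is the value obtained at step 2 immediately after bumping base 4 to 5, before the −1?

3

G_0=3  [base 2] 2 + 1  →[2↦3]→  3 + 1 = 4  −1 ⇒ G_1=3
G_1=3  [base 3] 3  →[3↦4]→  4 = 4  −1 ⇒ G_2=3
G_2=3  [base 4] 3  →[4↦5]→  3 = 3  −1 ⇒ G_3=2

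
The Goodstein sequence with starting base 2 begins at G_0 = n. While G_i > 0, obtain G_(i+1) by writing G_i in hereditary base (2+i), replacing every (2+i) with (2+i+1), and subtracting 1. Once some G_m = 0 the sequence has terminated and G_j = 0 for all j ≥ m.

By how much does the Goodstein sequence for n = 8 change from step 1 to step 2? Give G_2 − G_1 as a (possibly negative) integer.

(0) 8|_2 = 2^(2 + 1) ↦ 3^(3 + 1)|_3 = 81 ⇒ 80
(1) 80|_3 = 2·3^3 + 2·3^2 + 2·3 + 2 ↦ 2·4^4 + 2·4^2 + 2·4 + 2|_4 = 554 ⇒ 553

473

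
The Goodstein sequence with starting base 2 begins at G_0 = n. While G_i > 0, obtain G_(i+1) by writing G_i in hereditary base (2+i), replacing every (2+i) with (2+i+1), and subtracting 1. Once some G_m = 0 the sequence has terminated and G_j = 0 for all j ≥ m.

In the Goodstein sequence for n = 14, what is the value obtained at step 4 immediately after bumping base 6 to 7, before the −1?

i=0: 14 = 2^(2 + 1) + 2^2 + 2 (b=2); 2→3: 3^(3 + 1) + 3^3 + 3 = 111; 111−1 = 110
i=1: 110 = 3^(3 + 1) + 3^3 + 2 (b=3); 3→4: 4^(4 + 1) + 4^4 + 2 = 1282; 1282−1 = 1281
i=2: 1281 = 4^(4 + 1) + 4^4 + 1 (b=4); 4→5: 5^(5 + 1) + 5^5 + 1 = 18751; 18751−1 = 18750
i=3: 18750 = 5^(5 + 1) + 5^5 (b=5); 5→6: 6^(6 + 1) + 6^6 = 326592; 326592−1 = 326591
i=4: 326591 = 6^(6 + 1) + 5·6^5 + 5·6^4 + 5·6^3 + 5·6^2 + 5·6 + 5 (b=6); 6→7: 7^(7 + 1) + 5·7^5 + 5·7^4 + 5·7^3 + 5·7^2 + 5·7 + 5 = 5862841; 5862841−1 = 5862840

5862841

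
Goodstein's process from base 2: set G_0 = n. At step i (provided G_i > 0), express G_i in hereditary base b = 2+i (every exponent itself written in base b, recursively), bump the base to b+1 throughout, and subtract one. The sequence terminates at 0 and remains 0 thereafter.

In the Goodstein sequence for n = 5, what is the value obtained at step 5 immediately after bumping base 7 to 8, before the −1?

5 —HB2→ 2^2 + 1 —bump→ 3^3 + 1 = 28 —(−1)→ 27
27 —HB3→ 3^3 —bump→ 4^4 = 256 —(−1)→ 255
255 —HB4→ 3·4^3 + 3·4^2 + 3·4 + 3 —bump→ 3·5^3 + 3·5^2 + 3·5 + 3 = 468 —(−1)→ 467
467 —HB5→ 3·5^3 + 3·5^2 + 3·5 + 2 —bump→ 3·6^3 + 3·6^2 + 3·6 + 2 = 776 —(−1)→ 775
775 —HB6→ 3·6^3 + 3·6^2 + 3·6 + 1 —bump→ 3·7^3 + 3·7^2 + 3·7 + 1 = 1198 —(−1)→ 1197

1752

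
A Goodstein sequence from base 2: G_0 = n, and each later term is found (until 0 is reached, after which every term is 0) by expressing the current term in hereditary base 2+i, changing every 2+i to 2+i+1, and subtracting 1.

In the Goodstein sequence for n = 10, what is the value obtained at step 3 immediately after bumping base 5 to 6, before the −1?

10 —HB2→ 2^(2 + 1) + 2 —bump→ 3^(3 + 1) + 3 = 84 —(−1)→ 83
83 —HB3→ 3^(3 + 1) + 2 —bump→ 4^(4 + 1) + 2 = 1026 —(−1)→ 1025
1025 —HB4→ 4^(4 + 1) + 1 —bump→ 5^(5 + 1) + 1 = 15626 —(−1)→ 15625
15625 —HB5→ 5^(5 + 1) —bump→ 6^(6 + 1) = 279936 —(−1)→ 279935

279936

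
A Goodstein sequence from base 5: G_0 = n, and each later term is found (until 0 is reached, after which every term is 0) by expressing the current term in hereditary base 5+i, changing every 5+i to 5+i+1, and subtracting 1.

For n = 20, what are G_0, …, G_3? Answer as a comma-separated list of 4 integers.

(0) 20|_5 = 4·5 ↦ 4·6|_6 = 24 ⇒ 23
(1) 23|_6 = 3·6 + 5 ↦ 3·7 + 5|_7 = 26 ⇒ 25
(2) 25|_7 = 3·7 + 4 ↦ 3·8 + 4|_8 = 28 ⇒ 27

20, 23, 25, 27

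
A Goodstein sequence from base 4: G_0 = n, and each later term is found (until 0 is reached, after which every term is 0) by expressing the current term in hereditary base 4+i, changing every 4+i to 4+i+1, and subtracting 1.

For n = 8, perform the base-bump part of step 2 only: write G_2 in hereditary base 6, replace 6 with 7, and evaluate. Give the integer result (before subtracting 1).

10

[0] 8 ≡ 2·4 (base 4). Lift 5: 10. −1: 9.
[1] 9 ≡ 5 + 4 (base 5). Lift 6: 10. −1: 9.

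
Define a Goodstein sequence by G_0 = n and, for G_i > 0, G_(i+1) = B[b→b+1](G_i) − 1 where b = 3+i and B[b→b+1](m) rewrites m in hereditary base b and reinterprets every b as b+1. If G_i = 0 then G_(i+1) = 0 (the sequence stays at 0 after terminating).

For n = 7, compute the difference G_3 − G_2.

0

base 3: 7 = 2·3 + 1; at 4: 2·4 + 1 = 9; next = 8
base 4: 8 = 2·4; at 5: 2·5 = 10; next = 9
base 5: 9 = 5 + 4; at 6: 6 + 4 = 10; next = 9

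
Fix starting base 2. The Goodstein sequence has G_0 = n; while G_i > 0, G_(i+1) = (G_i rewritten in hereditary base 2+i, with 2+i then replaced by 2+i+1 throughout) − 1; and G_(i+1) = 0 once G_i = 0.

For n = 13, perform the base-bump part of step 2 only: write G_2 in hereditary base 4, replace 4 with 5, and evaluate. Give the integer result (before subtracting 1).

16093

base 2: 13 = 2^(2 + 1) + 2^2 + 1; at 3: 3^(3 + 1) + 3^3 + 1 = 109; next = 108
base 3: 108 = 3^(3 + 1) + 3^3; at 4: 4^(4 + 1) + 4^4 = 1280; next = 1279
base 4: 1279 = 4^(4 + 1) + 3·4^3 + 3·4^2 + 3·4 + 3; at 5: 5^(5 + 1) + 3·5^3 + 3·5^2 + 3·5 + 3 = 16093; next = 16092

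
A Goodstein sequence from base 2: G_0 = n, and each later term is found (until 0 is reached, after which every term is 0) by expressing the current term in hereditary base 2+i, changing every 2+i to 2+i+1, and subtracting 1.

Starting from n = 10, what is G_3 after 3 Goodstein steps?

15625

(0) 10|_2 = 2^(2 + 1) + 2 ↦ 3^(3 + 1) + 3|_3 = 84 ⇒ 83
(1) 83|_3 = 3^(3 + 1) + 2 ↦ 4^(4 + 1) + 2|_4 = 1026 ⇒ 1025
(2) 1025|_4 = 4^(4 + 1) + 1 ↦ 5^(5 + 1) + 1|_5 = 15626 ⇒ 15625
(3) 15625|_5 = 5^(5 + 1) ↦ 6^(6 + 1)|_6 = 279936 ⇒ 279935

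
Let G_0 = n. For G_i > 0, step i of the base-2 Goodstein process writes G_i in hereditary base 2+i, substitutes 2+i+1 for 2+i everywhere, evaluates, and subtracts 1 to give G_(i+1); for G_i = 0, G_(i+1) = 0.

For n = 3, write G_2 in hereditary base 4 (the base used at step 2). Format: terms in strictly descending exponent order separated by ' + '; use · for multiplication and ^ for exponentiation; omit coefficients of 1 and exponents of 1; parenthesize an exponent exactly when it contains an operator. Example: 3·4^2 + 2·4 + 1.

3 —HB2→ 2 + 1 —bump→ 3 + 1 = 4 —(−1)→ 3
3 —HB3→ 3 —bump→ 4 = 4 —(−1)→ 3
3 —HB4→ 3 —bump→ 3 = 3 —(−1)→ 2

3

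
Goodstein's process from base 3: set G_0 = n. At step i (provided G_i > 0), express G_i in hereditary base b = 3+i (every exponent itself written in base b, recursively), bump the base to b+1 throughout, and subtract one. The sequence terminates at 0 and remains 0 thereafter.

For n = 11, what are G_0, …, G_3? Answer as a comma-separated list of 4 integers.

i=0: 11 = 3^2 + 2 (b=3); 3→4: 4^2 + 2 = 18; 18−1 = 17
i=1: 17 = 4^2 + 1 (b=4); 4→5: 5^2 + 1 = 26; 26−1 = 25
i=2: 25 = 5^2 (b=5); 5→6: 6^2 = 36; 36−1 = 35

11, 17, 25, 35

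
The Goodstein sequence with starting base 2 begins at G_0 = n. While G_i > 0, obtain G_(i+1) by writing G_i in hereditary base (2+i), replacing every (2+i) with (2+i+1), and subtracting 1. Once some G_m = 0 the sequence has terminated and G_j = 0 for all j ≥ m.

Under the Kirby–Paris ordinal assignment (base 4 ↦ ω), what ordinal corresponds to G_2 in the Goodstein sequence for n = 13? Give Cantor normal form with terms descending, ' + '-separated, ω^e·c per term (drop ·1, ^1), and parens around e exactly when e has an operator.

ω^(ω + 1) + ω^3·3 + ω^2·3 + ω·3 + 3

G_0 = 13. HB_2(13) = 2^(2 + 1) + 2^2 + 1. Bump = 109. G_1 = 108.
G_1 = 108. HB_3(108) = 3^(3 + 1) + 3^3. Bump = 1280. G_2 = 1279.
G_2 = 1279. HB_4(1279) = 4^(4 + 1) + 3·4^3 + 3·4^2 + 3·4 + 3. Bump = 16093. G_3 = 16092.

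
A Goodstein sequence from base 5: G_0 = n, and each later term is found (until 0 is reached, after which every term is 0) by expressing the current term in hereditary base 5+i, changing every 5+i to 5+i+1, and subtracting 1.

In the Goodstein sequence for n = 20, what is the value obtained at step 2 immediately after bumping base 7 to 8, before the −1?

28

base 5: 20 = 4·5; at 6: 4·6 = 24; next = 23
base 6: 23 = 3·6 + 5; at 7: 3·7 + 5 = 26; next = 25
base 7: 25 = 3·7 + 4; at 8: 3·8 + 4 = 28; next = 27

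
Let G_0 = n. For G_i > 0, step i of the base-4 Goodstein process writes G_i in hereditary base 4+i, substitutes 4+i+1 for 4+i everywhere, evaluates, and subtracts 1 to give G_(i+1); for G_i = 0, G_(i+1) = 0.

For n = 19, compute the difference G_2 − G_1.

G_0=19  [base 4] 4^2 + 3  →[4↦5]→  5^2 + 3 = 28  −1 ⇒ G_1=27
G_1=27  [base 5] 5^2 + 2  →[5↦6]→  6^2 + 2 = 38  −1 ⇒ G_2=37

10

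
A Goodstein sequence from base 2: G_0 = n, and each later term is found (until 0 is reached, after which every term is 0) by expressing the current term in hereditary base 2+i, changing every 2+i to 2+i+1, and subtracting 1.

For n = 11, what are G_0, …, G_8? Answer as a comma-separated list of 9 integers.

11, 84, 1027, 15627, 279937, 5764801, 134217727, 2749609302, 70077777775

11 —HB2→ 2^(2 + 1) + 2 + 1 —bump→ 3^(3 + 1) + 3 + 1 = 85 —(−1)→ 84
84 —HB3→ 3^(3 + 1) + 3 —bump→ 4^(4 + 1) + 4 = 1028 —(−1)→ 1027
1027 —HB4→ 4^(4 + 1) + 3 —bump→ 5^(5 + 1) + 3 = 15628 —(−1)→ 15627
15627 —HB5→ 5^(5 + 1) + 2 —bump→ 6^(6 + 1) + 2 = 279938 —(−1)→ 279937
279937 —HB6→ 6^(6 + 1) + 1 —bump→ 7^(7 + 1) + 1 = 5764802 —(−1)→ 5764801
5764801 —HB7→ 7^(7 + 1) —bump→ 8^(8 + 1) = 134217728 —(−1)→ 134217727
134217727 —HB8→ 7·8^8 + 7·8^7 + 7·8^6 + 7·8^5 + 7·8^4 + 7·8^3 + 7·8^2 + 7·8 + 7 —bump→ 7·9^9 + 7·9^7 + 7·9^6 + 7·9^5 + 7·9^4 + 7·9^3 + 7·9^2 + 7·9 + 7 = 2749609303 —(−1)→ 2749609302
2749609302 —HB9→ 7·9^9 + 7·9^7 + 7·9^6 + 7·9^5 + 7·9^4 + 7·9^3 + 7·9^2 + 7·9 + 6 —bump→ 7·10^10 + 7·10^7 + 7·10^6 + 7·10^5 + 7·10^4 + 7·10^3 + 7·10^2 + 7·10 + 6 = 70077777776 —(−1)→ 70077777775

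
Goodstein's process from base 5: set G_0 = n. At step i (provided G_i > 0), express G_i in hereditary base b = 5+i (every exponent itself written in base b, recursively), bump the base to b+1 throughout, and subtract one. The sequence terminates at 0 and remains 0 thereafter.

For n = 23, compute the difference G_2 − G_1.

step 0: 23 = 4·5 + 3; sub 6 for 5: 4·6 + 3; = 27; G_1 = 27−1 = 26
step 1: 26 = 4·6 + 2; sub 7 for 6: 4·7 + 2; = 30; G_2 = 30−1 = 29

3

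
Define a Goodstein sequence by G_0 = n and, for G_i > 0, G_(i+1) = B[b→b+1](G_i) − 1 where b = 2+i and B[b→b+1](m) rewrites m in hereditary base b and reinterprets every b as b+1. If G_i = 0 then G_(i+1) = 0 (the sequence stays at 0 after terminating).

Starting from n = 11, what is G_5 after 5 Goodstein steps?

5764801

G_0=11  [base 2] 2^(2 + 1) + 2 + 1  →[2↦3]→  3^(3 + 1) + 3 + 1 = 85  −1 ⇒ G_1=84
G_1=84  [base 3] 3^(3 + 1) + 3  →[3↦4]→  4^(4 + 1) + 4 = 1028  −1 ⇒ G_2=1027
G_2=1027  [base 4] 4^(4 + 1) + 3  →[4↦5]→  5^(5 + 1) + 3 = 15628  −1 ⇒ G_3=15627
G_3=15627  [base 5] 5^(5 + 1) + 2  →[5↦6]→  6^(6 + 1) + 2 = 279938  −1 ⇒ G_4=279937
G_4=279937  [base 6] 6^(6 + 1) + 1  →[6↦7]→  7^(7 + 1) + 1 = 5764802  −1 ⇒ G_5=5764801
G_5=5764801  [base 7] 7^(7 + 1)  →[7↦8]→  8^(8 + 1) = 134217728  −1 ⇒ G_6=134217727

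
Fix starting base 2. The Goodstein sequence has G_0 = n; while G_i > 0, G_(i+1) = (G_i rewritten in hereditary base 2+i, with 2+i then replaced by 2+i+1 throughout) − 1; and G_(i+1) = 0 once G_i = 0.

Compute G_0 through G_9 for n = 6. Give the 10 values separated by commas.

6 —HB2→ 2^2 + 2 —bump→ 3^3 + 3 = 30 —(−1)→ 29
29 —HB3→ 3^3 + 2 —bump→ 4^4 + 2 = 258 —(−1)→ 257
257 —HB4→ 4^4 + 1 —bump→ 5^5 + 1 = 3126 —(−1)→ 3125
3125 —HB5→ 5^5 —bump→ 6^6 = 46656 —(−1)→ 46655
46655 —HB6→ 5·6^5 + 5·6^4 + 5·6^3 + 5·6^2 + 5·6 + 5 —bump→ 5·7^5 + 5·7^4 + 5·7^3 + 5·7^2 + 5·7 + 5 = 98040 —(−1)→ 98039
98039 —HB7→ 5·7^5 + 5·7^4 + 5·7^3 + 5·7^2 + 5·7 + 4 —bump→ 5·8^5 + 5·8^4 + 5·8^3 + 5·8^2 + 5·8 + 4 = 187244 —(−1)→ 187243
187243 —HB8→ 5·8^5 + 5·8^4 + 5·8^3 + 5·8^2 + 5·8 + 3 —bump→ 5·9^5 + 5·9^4 + 5·9^3 + 5·9^2 + 5·9 + 3 = 332148 —(−1)→ 332147
332147 —HB9→ 5·9^5 + 5·9^4 + 5·9^3 + 5·9^2 + 5·9 + 2 —bump→ 5·10^5 + 5·10^4 + 5·10^3 + 5·10^2 + 5·10 + 2 = 555552 —(−1)→ 555551
555551 —HB10→ 5·10^5 + 5·10^4 + 5·10^3 + 5·10^2 + 5·10 + 1 —bump→ 5·11^5 + 5·11^4 + 5·11^3 + 5·11^2 + 5·11 + 1 = 885776 —(−1)→ 885775

6, 29, 257, 3125, 46655, 98039, 187243, 332147, 555551, 885775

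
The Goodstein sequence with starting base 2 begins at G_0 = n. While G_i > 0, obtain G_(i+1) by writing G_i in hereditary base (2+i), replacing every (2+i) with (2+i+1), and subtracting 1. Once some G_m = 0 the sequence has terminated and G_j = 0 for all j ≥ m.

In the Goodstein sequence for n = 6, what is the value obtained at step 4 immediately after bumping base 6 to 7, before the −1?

98040

step 0: 6 = 2^2 + 2; sub 3 for 2: 3^3 + 3; = 30; G_1 = 30−1 = 29
step 1: 29 = 3^3 + 2; sub 4 for 3: 4^4 + 2; = 258; G_2 = 258−1 = 257
step 2: 257 = 4^4 + 1; sub 5 for 4: 5^5 + 1; = 3126; G_3 = 3126−1 = 3125
step 3: 3125 = 5^5; sub 6 for 5: 6^6; = 46656; G_4 = 46656−1 = 46655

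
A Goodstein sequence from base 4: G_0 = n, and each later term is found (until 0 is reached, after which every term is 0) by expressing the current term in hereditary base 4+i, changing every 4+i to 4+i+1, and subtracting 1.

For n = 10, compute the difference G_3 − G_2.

(0) 10|_4 = 2·4 + 2 ↦ 2·5 + 2|_5 = 12 ⇒ 11
(1) 11|_5 = 2·5 + 1 ↦ 2·6 + 1|_6 = 13 ⇒ 12
(2) 12|_6 = 2·6 ↦ 2·7|_7 = 14 ⇒ 13

1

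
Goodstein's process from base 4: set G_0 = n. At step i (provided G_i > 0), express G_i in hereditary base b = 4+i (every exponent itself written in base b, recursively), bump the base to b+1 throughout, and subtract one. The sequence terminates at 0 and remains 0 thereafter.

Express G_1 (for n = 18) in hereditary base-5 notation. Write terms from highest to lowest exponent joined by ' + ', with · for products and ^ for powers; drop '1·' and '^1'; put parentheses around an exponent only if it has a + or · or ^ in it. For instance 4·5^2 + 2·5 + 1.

G_0=18  [base 4] 4^2 + 2  →[4↦5]→  5^2 + 2 = 27  −1 ⇒ G_1=26
G_1=26  [base 5] 5^2 + 1  →[5↦6]→  6^2 + 1 = 37  −1 ⇒ G_2=36

5^2 + 1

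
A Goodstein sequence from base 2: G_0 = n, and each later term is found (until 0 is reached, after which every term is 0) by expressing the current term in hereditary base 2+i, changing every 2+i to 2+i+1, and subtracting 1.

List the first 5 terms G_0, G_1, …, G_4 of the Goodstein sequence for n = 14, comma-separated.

14, 110, 1281, 18750, 326591

[0] 14 ≡ 2^(2 + 1) + 2^2 + 2 (base 2). Lift 3: 111. −1: 110.
[1] 110 ≡ 3^(3 + 1) + 3^3 + 2 (base 3). Lift 4: 1282. −1: 1281.
[2] 1281 ≡ 4^(4 + 1) + 4^4 + 1 (base 4). Lift 5: 18751. −1: 18750.
[3] 18750 ≡ 5^(5 + 1) + 5^5 (base 5). Lift 6: 326592. −1: 326591.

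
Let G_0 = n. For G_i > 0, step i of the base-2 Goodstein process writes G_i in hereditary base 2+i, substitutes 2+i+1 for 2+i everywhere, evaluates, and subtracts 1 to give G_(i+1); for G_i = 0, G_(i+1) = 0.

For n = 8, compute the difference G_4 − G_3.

base 2: 8 = 2^(2 + 1); at 3: 3^(3 + 1) = 81; next = 80
base 3: 80 = 2·3^3 + 2·3^2 + 2·3 + 2; at 4: 2·4^4 + 2·4^2 + 2·4 + 2 = 554; next = 553
base 4: 553 = 2·4^4 + 2·4^2 + 2·4 + 1; at 5: 2·5^5 + 2·5^2 + 2·5 + 1 = 6311; next = 6310
base 5: 6310 = 2·5^5 + 2·5^2 + 2·5; at 6: 2·6^6 + 2·6^2 + 2·6 = 93396; next = 93395

87085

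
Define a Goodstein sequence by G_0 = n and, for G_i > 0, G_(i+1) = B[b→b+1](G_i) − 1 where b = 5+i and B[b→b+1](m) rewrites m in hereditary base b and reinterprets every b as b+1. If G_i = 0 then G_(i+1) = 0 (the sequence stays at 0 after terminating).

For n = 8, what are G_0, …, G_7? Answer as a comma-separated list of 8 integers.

G_0 = 8. HB_5(8) = 5 + 3. Bump = 9. G_1 = 8.
G_1 = 8. HB_6(8) = 6 + 2. Bump = 9. G_2 = 8.
G_2 = 8. HB_7(8) = 7 + 1. Bump = 9. G_3 = 8.
G_3 = 8. HB_8(8) = 8. Bump = 9. G_4 = 8.
G_4 = 8. HB_9(8) = 8. Bump = 8. G_5 = 7.
G_5 = 7. HB_10(7) = 7. Bump = 7. G_6 = 6.
G_6 = 6. HB_11(6) = 6. Bump = 6. G_7 = 5.

8, 8, 8, 8, 8, 7, 6, 5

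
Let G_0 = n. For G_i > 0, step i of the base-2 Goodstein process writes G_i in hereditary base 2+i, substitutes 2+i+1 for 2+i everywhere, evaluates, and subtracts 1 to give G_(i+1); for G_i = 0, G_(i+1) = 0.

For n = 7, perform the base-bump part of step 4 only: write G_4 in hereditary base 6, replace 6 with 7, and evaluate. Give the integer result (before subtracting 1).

G_0=7  [base 2] 2^2 + 2 + 1  →[2↦3]→  3^3 + 3 + 1 = 31  −1 ⇒ G_1=30
G_1=30  [base 3] 3^3 + 3  →[3↦4]→  4^4 + 4 = 260  −1 ⇒ G_2=259
G_2=259  [base 4] 4^4 + 3  →[4↦5]→  5^5 + 3 = 3128  −1 ⇒ G_3=3127
G_3=3127  [base 5] 5^5 + 2  →[5↦6]→  6^6 + 2 = 46658  −1 ⇒ G_4=46657
G_4=46657  [base 6] 6^6 + 1  →[6↦7]→  7^7 + 1 = 823544  −1 ⇒ G_5=823543

823544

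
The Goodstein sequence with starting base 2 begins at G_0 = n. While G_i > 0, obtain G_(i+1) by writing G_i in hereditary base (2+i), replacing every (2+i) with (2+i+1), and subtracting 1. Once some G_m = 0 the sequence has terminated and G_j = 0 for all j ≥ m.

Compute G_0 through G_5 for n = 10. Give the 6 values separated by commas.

10, 83, 1025, 15625, 279935, 4215754

step 0: 10 = 2^(2 + 1) + 2; sub 3 for 2: 3^(3 + 1) + 3; = 84; G_1 = 84−1 = 83
step 1: 83 = 3^(3 + 1) + 2; sub 4 for 3: 4^(4 + 1) + 2; = 1026; G_2 = 1026−1 = 1025
step 2: 1025 = 4^(4 + 1) + 1; sub 5 for 4: 5^(5 + 1) + 1; = 15626; G_3 = 15626−1 = 15625
step 3: 15625 = 5^(5 + 1); sub 6 for 5: 6^(6 + 1); = 279936; G_4 = 279936−1 = 279935
step 4: 279935 = 5·6^6 + 5·6^5 + 5·6^4 + 5·6^3 + 5·6^2 + 5·6 + 5; sub 7 for 6: 5·7^7 + 5·7^5 + 5·7^4 + 5·7^3 + 5·7^2 + 5·7 + 5; = 4215755; G_5 = 4215755−1 = 4215754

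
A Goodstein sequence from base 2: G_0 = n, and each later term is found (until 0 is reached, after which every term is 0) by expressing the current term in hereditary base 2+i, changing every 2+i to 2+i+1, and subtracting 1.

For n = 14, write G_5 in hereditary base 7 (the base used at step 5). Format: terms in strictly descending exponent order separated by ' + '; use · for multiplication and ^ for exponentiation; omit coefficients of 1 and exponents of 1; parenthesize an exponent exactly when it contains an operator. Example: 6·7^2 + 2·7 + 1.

14 —HB2→ 2^(2 + 1) + 2^2 + 2 —bump→ 3^(3 + 1) + 3^3 + 3 = 111 —(−1)→ 110
110 —HB3→ 3^(3 + 1) + 3^3 + 2 —bump→ 4^(4 + 1) + 4^4 + 2 = 1282 —(−1)→ 1281
1281 —HB4→ 4^(4 + 1) + 4^4 + 1 —bump→ 5^(5 + 1) + 5^5 + 1 = 18751 —(−1)→ 18750
18750 —HB5→ 5^(5 + 1) + 5^5 —bump→ 6^(6 + 1) + 6^6 = 326592 —(−1)→ 326591
326591 —HB6→ 6^(6 + 1) + 5·6^5 + 5·6^4 + 5·6^3 + 5·6^2 + 5·6 + 5 —bump→ 7^(7 + 1) + 5·7^5 + 5·7^4 + 5·7^3 + 5·7^2 + 5·7 + 5 = 5862841 —(−1)→ 5862840
5862840 —HB7→ 7^(7 + 1) + 5·7^5 + 5·7^4 + 5·7^3 + 5·7^2 + 5·7 + 4 —bump→ 8^(8 + 1) + 5·8^5 + 5·8^4 + 5·8^3 + 5·8^2 + 5·8 + 4 = 134404972 —(−1)→ 134404971

7^(7 + 1) + 5·7^5 + 5·7^4 + 5·7^3 + 5·7^2 + 5·7 + 4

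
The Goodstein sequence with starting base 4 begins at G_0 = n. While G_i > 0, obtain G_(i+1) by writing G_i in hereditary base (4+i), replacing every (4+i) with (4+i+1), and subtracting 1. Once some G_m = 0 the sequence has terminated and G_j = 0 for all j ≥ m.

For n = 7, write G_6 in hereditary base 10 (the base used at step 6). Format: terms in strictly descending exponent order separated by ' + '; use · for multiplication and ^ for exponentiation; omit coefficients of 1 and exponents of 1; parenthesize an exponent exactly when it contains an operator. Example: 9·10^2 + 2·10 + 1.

i=0: 7 = 4 + 3 (b=4); 4→5: 5 + 3 = 8; 8−1 = 7
i=1: 7 = 5 + 2 (b=5); 5→6: 6 + 2 = 8; 8−1 = 7
i=2: 7 = 6 + 1 (b=6); 6→7: 7 + 1 = 8; 8−1 = 7
i=3: 7 = 7 (b=7); 7→8: 8 = 8; 8−1 = 7
i=4: 7 = 7 (b=8); 8→9: 7 = 7; 7−1 = 6
i=5: 6 = 6 (b=9); 9→10: 6 = 6; 6−1 = 5

5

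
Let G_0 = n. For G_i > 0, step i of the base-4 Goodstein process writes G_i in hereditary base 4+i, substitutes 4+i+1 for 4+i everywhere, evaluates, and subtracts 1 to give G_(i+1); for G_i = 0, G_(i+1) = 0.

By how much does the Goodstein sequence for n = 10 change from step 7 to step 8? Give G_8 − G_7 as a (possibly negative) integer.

i=0: 10 = 2·4 + 2 (b=4); 4→5: 2·5 + 2 = 12; 12−1 = 11
i=1: 11 = 2·5 + 1 (b=5); 5→6: 2·6 + 1 = 13; 13−1 = 12
i=2: 12 = 2·6 (b=6); 6→7: 2·7 = 14; 14−1 = 13
i=3: 13 = 7 + 6 (b=7); 7→8: 8 + 6 = 14; 14−1 = 13
i=4: 13 = 8 + 5 (b=8); 8→9: 9 + 5 = 14; 14−1 = 13
i=5: 13 = 9 + 4 (b=9); 9→10: 10 + 4 = 14; 14−1 = 13
i=6: 13 = 10 + 3 (b=10); 10→11: 11 + 3 = 14; 14−1 = 13
i=7: 13 = 11 + 2 (b=11); 11→12: 12 + 2 = 14; 14−1 = 13

0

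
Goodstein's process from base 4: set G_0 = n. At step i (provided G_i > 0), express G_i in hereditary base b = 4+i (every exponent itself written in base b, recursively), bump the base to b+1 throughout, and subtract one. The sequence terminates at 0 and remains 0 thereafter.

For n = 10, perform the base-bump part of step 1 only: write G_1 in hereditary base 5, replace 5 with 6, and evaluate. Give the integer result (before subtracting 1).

base 4: 10 = 2·4 + 2; at 5: 2·5 + 2 = 12; next = 11
base 5: 11 = 2·5 + 1; at 6: 2·6 + 1 = 13; next = 12

13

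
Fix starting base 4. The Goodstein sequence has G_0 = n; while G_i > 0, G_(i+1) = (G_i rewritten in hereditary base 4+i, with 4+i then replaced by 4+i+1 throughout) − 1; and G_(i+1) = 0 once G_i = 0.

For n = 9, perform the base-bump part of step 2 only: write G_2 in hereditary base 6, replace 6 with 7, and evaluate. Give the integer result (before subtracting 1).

12

step 0: 9 = 2·4 + 1; sub 5 for 4: 2·5 + 1; = 11; G_1 = 11−1 = 10
step 1: 10 = 2·5; sub 6 for 5: 2·6; = 12; G_2 = 12−1 = 11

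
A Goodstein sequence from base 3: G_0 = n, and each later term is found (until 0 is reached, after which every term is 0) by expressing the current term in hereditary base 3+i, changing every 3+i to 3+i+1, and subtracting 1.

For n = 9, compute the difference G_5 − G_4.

i=0: 9 = 3^2 (b=3); 3→4: 4^2 = 16; 16−1 = 15
i=1: 15 = 3·4 + 3 (b=4); 4→5: 3·5 + 3 = 18; 18−1 = 17
i=2: 17 = 3·5 + 2 (b=5); 5→6: 3·6 + 2 = 20; 20−1 = 19
i=3: 19 = 3·6 + 1 (b=6); 6→7: 3·7 + 1 = 22; 22−1 = 21
i=4: 21 = 3·7 (b=7); 7→8: 3·8 = 24; 24−1 = 23

2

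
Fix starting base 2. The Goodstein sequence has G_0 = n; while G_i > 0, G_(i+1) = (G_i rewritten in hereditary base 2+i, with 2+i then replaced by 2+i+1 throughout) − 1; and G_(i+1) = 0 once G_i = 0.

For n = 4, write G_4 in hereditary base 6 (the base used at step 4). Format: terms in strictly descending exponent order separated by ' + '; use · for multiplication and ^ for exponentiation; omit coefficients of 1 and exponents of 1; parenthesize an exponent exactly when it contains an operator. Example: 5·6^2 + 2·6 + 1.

base 2: 4 = 2^2; at 3: 3^3 = 27; next = 26
base 3: 26 = 2·3^2 + 2·3 + 2; at 4: 2·4^2 + 2·4 + 2 = 42; next = 41
base 4: 41 = 2·4^2 + 2·4 + 1; at 5: 2·5^2 + 2·5 + 1 = 61; next = 60
base 5: 60 = 2·5^2 + 2·5; at 6: 2·6^2 + 2·6 = 84; next = 83
base 6: 83 = 2·6^2 + 6 + 5; at 7: 2·7^2 + 7 + 5 = 110; next = 109

2·6^2 + 6 + 5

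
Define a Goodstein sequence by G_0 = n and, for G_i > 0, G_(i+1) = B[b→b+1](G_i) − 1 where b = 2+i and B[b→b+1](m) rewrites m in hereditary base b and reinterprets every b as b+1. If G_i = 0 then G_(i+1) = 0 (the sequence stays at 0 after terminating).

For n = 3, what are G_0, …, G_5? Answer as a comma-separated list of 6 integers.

G_0 = 3. HB_2(3) = 2 + 1. Bump = 4. G_1 = 3.
G_1 = 3. HB_3(3) = 3. Bump = 4. G_2 = 3.
G_2 = 3. HB_4(3) = 3. Bump = 3. G_3 = 2.
G_3 = 2. HB_5(2) = 2. Bump = 2. G_4 = 1.
G_4 = 1. HB_6(1) = 1. Bump = 1. G_5 = 0.

3, 3, 3, 2, 1, 0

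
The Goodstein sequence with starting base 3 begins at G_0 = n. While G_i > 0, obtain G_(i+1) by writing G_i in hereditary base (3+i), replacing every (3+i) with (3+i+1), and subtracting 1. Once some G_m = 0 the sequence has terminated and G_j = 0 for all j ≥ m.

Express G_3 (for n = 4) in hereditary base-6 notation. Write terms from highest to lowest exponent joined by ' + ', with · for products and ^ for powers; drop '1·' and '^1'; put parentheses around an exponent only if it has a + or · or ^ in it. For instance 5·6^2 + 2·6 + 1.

3

G_0=4  [base 3] 3 + 1  →[3↦4]→  4 + 1 = 5  −1 ⇒ G_1=4
G_1=4  [base 4] 4  →[4↦5]→  5 = 5  −1 ⇒ G_2=4
G_2=4  [base 5] 4  →[5↦6]→  4 = 4  −1 ⇒ G_3=3
G_3=3  [base 6] 3  →[6↦7]→  3 = 3  −1 ⇒ G_4=2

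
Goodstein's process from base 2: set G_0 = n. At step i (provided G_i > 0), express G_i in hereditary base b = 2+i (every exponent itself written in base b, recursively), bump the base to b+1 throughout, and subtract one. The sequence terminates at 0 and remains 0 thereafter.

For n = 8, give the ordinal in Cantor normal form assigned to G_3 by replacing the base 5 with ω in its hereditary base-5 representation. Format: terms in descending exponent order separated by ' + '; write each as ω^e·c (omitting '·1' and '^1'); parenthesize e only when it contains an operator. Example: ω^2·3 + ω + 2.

ω^ω·2 + ω^2·2 + ω·2

G_0=8  [base 2] 2^(2 + 1)  →[2↦3]→  3^(3 + 1) = 81  −1 ⇒ G_1=80
G_1=80  [base 3] 2·3^3 + 2·3^2 + 2·3 + 2  →[3↦4]→  2·4^4 + 2·4^2 + 2·4 + 2 = 554  −1 ⇒ G_2=553
G_2=553  [base 4] 2·4^4 + 2·4^2 + 2·4 + 1  →[4↦5]→  2·5^5 + 2·5^2 + 2·5 + 1 = 6311  −1 ⇒ G_3=6310
G_3=6310  [base 5] 2·5^5 + 2·5^2 + 2·5  →[5↦6]→  2·6^6 + 2·6^2 + 2·6 = 93396  −1 ⇒ G_4=93395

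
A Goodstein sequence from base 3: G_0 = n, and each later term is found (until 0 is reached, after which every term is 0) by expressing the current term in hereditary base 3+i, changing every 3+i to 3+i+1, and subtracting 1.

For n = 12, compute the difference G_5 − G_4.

G_0 = 12. HB_3(12) = 3^2 + 3. Bump = 20. G_1 = 19.
G_1 = 19. HB_4(19) = 4^2 + 3. Bump = 28. G_2 = 27.
G_2 = 27. HB_5(27) = 5^2 + 2. Bump = 38. G_3 = 37.
G_3 = 37. HB_6(37) = 6^2 + 1. Bump = 50. G_4 = 49.
G_4 = 49. HB_7(49) = 7^2. Bump = 64. G_5 = 63.

14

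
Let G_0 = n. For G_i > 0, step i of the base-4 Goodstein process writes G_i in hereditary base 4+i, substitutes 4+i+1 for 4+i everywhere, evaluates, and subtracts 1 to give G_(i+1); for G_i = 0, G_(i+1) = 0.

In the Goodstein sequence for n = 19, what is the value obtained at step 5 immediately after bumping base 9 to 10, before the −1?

76

19 —HB4→ 4^2 + 3 —bump→ 5^2 + 3 = 28 —(−1)→ 27
27 —HB5→ 5^2 + 2 —bump→ 6^2 + 2 = 38 —(−1)→ 37
37 —HB6→ 6^2 + 1 —bump→ 7^2 + 1 = 50 —(−1)→ 49
49 —HB7→ 7^2 —bump→ 8^2 = 64 —(−1)→ 63
63 —HB8→ 7·8 + 7 —bump→ 7·9 + 7 = 70 —(−1)→ 69
69 —HB9→ 7·9 + 6 —bump→ 7·10 + 6 = 76 —(−1)→ 75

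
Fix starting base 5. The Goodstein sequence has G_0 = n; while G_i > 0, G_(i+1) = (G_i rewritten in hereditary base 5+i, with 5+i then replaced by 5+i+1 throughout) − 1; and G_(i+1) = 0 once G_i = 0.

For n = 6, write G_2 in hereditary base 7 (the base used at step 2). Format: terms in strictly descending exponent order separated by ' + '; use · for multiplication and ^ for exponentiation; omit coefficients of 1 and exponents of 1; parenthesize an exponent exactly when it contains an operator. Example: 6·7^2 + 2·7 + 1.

i=0: 6 = 5 + 1 (b=5); 5→6: 6 + 1 = 7; 7−1 = 6
i=1: 6 = 6 (b=6); 6→7: 7 = 7; 7−1 = 6
i=2: 6 = 6 (b=7); 7→8: 6 = 6; 6−1 = 5

6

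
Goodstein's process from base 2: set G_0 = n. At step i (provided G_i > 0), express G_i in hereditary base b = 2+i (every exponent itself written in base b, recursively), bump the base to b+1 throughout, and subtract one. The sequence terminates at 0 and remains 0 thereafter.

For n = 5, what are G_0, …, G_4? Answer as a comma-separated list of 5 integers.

G_0=5  [base 2] 2^2 + 1  →[2↦3]→  3^3 + 1 = 28  −1 ⇒ G_1=27
G_1=27  [base 3] 3^3  →[3↦4]→  4^4 = 256  −1 ⇒ G_2=255
G_2=255  [base 4] 3·4^3 + 3·4^2 + 3·4 + 3  →[4↦5]→  3·5^3 + 3·5^2 + 3·5 + 3 = 468  −1 ⇒ G_3=467
G_3=467  [base 5] 3·5^3 + 3·5^2 + 3·5 + 2  →[5↦6]→  3·6^3 + 3·6^2 + 3·6 + 2 = 776  −1 ⇒ G_4=775

5, 27, 255, 467, 775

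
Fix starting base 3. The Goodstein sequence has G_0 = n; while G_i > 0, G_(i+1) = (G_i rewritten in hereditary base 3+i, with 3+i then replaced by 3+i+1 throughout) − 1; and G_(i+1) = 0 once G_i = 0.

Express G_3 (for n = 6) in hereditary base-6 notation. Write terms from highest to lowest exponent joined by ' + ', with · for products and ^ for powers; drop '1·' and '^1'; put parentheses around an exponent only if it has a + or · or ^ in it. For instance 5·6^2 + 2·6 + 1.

G_0=6  [base 3] 2·3  →[3↦4]→  2·4 = 8  −1 ⇒ G_1=7
G_1=7  [base 4] 4 + 3  →[4↦5]→  5 + 3 = 8  −1 ⇒ G_2=7
G_2=7  [base 5] 5 + 2  →[5↦6]→  6 + 2 = 8  −1 ⇒ G_3=7
G_3=7  [base 6] 6 + 1  →[6↦7]→  7 + 1 = 8  −1 ⇒ G_4=7

6 + 1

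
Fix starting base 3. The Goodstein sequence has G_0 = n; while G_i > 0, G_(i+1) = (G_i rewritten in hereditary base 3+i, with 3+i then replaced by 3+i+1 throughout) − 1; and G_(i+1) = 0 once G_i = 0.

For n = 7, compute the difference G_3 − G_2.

[0] 7 ≡ 2·3 + 1 (base 3). Lift 4: 9. −1: 8.
[1] 8 ≡ 2·4 (base 4). Lift 5: 10. −1: 9.
[2] 9 ≡ 5 + 4 (base 5). Lift 6: 10. −1: 9.

0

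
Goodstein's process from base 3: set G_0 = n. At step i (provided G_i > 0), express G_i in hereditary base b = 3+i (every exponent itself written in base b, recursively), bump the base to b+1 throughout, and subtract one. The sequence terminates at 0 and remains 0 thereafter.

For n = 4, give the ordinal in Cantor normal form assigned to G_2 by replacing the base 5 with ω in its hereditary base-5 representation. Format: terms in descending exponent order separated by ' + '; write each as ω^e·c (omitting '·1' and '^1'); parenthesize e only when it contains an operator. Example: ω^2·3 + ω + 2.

step 0: 4 = 3 + 1; sub 4 for 3: 4 + 1; = 5; G_1 = 5−1 = 4
step 1: 4 = 4; sub 5 for 4: 5; = 5; G_2 = 5−1 = 4
step 2: 4 = 4; sub 6 for 5: 4; = 4; G_3 = 4−1 = 3

4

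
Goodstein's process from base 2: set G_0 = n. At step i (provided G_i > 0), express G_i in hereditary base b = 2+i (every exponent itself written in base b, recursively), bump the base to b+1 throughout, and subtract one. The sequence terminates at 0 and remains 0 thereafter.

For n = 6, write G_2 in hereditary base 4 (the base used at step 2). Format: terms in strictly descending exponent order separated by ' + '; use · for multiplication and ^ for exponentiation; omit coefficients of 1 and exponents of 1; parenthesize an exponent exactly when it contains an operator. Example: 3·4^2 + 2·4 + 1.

step 0: 6 = 2^2 + 2; sub 3 for 2: 3^3 + 3; = 30; G_1 = 30−1 = 29
step 1: 29 = 3^3 + 2; sub 4 for 3: 4^4 + 2; = 258; G_2 = 258−1 = 257
step 2: 257 = 4^4 + 1; sub 5 for 4: 5^5 + 1; = 3126; G_3 = 3126−1 = 3125

4^4 + 1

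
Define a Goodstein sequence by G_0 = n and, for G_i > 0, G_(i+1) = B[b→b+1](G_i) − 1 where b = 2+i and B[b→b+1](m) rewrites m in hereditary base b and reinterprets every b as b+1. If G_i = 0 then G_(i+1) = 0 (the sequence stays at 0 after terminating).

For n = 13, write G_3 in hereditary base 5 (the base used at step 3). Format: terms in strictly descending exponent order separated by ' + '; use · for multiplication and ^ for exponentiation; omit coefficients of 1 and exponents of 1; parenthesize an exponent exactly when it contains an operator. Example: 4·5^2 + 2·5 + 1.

5^(5 + 1) + 3·5^3 + 3·5^2 + 3·5 + 2

step 0: 13 = 2^(2 + 1) + 2^2 + 1; sub 3 for 2: 3^(3 + 1) + 3^3 + 1; = 109; G_1 = 109−1 = 108
step 1: 108 = 3^(3 + 1) + 3^3; sub 4 for 3: 4^(4 + 1) + 4^4; = 1280; G_2 = 1280−1 = 1279
step 2: 1279 = 4^(4 + 1) + 3·4^3 + 3·4^2 + 3·4 + 3; sub 5 for 4: 5^(5 + 1) + 3·5^3 + 3·5^2 + 3·5 + 3; = 16093; G_3 = 16093−1 = 16092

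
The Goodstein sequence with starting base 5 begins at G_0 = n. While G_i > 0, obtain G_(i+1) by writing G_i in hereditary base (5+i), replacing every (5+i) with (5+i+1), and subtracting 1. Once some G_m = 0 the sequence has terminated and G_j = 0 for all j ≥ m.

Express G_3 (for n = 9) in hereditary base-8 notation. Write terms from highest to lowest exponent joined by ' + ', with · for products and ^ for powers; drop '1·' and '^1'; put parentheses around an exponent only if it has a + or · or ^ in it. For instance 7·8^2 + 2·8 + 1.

8 + 1

G_0 = 9. HB_5(9) = 5 + 4. Bump = 10. G_1 = 9.
G_1 = 9. HB_6(9) = 6 + 3. Bump = 10. G_2 = 9.
G_2 = 9. HB_7(9) = 7 + 2. Bump = 10. G_3 = 9.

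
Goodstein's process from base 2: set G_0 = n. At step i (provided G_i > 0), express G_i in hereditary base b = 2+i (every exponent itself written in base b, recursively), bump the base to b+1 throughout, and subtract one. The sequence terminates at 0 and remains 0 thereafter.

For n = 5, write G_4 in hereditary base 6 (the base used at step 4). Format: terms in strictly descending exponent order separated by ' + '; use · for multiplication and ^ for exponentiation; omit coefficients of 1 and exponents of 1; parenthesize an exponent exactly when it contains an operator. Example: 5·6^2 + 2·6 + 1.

G_0 = 5. HB_2(5) = 2^2 + 1. Bump = 28. G_1 = 27.
G_1 = 27. HB_3(27) = 3^3. Bump = 256. G_2 = 255.
G_2 = 255. HB_4(255) = 3·4^3 + 3·4^2 + 3·4 + 3. Bump = 468. G_3 = 467.
G_3 = 467. HB_5(467) = 3·5^3 + 3·5^2 + 3·5 + 2. Bump = 776. G_4 = 775.
G_4 = 775. HB_6(775) = 3·6^3 + 3·6^2 + 3·6 + 1. Bump = 1198. G_5 = 1197.

3·6^3 + 3·6^2 + 3·6 + 1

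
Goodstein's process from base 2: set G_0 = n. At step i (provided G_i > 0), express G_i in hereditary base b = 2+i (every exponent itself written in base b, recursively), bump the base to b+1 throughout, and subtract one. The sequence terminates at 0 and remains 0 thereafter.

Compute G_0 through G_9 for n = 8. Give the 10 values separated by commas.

8, 80, 553, 6310, 93395, 1647195, 33554571, 774841151, 20000000211, 570623341475

(0) 8|_2 = 2^(2 + 1) ↦ 3^(3 + 1)|_3 = 81 ⇒ 80
(1) 80|_3 = 2·3^3 + 2·3^2 + 2·3 + 2 ↦ 2·4^4 + 2·4^2 + 2·4 + 2|_4 = 554 ⇒ 553
(2) 553|_4 = 2·4^4 + 2·4^2 + 2·4 + 1 ↦ 2·5^5 + 2·5^2 + 2·5 + 1|_5 = 6311 ⇒ 6310
(3) 6310|_5 = 2·5^5 + 2·5^2 + 2·5 ↦ 2·6^6 + 2·6^2 + 2·6|_6 = 93396 ⇒ 93395
(4) 93395|_6 = 2·6^6 + 2·6^2 + 6 + 5 ↦ 2·7^7 + 2·7^2 + 7 + 5|_7 = 1647196 ⇒ 1647195
(5) 1647195|_7 = 2·7^7 + 2·7^2 + 7 + 4 ↦ 2·8^8 + 2·8^2 + 8 + 4|_8 = 33554572 ⇒ 33554571
(6) 33554571|_8 = 2·8^8 + 2·8^2 + 8 + 3 ↦ 2·9^9 + 2·9^2 + 9 + 3|_9 = 774841152 ⇒ 774841151
(7) 774841151|_9 = 2·9^9 + 2·9^2 + 9 + 2 ↦ 2·10^10 + 2·10^2 + 10 + 2|_10 = 20000000212 ⇒ 20000000211
(8) 20000000211|_10 = 2·10^10 + 2·10^2 + 10 + 1 ↦ 2·11^11 + 2·11^2 + 11 + 1|_11 = 570623341476 ⇒ 570623341475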